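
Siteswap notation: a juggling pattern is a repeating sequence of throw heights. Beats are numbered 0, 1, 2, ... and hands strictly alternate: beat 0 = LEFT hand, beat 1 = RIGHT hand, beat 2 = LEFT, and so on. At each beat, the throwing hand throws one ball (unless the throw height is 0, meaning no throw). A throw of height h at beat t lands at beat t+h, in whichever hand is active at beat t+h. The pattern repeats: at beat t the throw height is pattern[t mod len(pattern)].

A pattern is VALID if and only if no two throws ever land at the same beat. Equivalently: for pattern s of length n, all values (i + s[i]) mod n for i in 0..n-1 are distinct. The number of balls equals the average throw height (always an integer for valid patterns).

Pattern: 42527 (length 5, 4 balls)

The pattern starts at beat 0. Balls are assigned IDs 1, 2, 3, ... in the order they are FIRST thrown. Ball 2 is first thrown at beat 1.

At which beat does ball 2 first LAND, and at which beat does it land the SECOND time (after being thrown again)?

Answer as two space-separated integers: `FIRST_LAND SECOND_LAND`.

Answer: 3 5

Derivation:
Beat 0 (L): throw ball1 h=4 -> lands@4:L; in-air after throw: [b1@4:L]
Beat 1 (R): throw ball2 h=2 -> lands@3:R; in-air after throw: [b2@3:R b1@4:L]
Beat 2 (L): throw ball3 h=5 -> lands@7:R; in-air after throw: [b2@3:R b1@4:L b3@7:R]
Beat 3 (R): throw ball2 h=2 -> lands@5:R; in-air after throw: [b1@4:L b2@5:R b3@7:R]
Beat 4 (L): throw ball1 h=7 -> lands@11:R; in-air after throw: [b2@5:R b3@7:R b1@11:R]
Beat 5 (R): throw ball2 h=4 -> lands@9:R; in-air after throw: [b3@7:R b2@9:R b1@11:R]
Ball 2: thrown@1 h=2 -> first land @3; rethrown@3 h=2 -> second land @5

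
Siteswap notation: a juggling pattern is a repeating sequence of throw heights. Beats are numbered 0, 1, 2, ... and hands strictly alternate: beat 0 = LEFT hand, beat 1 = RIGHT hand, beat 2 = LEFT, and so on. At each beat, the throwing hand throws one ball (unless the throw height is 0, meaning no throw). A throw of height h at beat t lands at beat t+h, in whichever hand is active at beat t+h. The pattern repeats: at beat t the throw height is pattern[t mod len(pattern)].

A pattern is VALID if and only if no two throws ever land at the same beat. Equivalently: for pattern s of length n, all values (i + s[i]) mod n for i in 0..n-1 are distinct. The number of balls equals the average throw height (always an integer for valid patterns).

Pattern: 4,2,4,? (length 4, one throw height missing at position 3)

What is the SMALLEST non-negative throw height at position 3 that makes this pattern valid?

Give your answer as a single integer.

i=0: (0 + 4) mod 4 = 0
i=1: (1 + 2) mod 4 = 3
i=2: (2 + 4) mod 4 = 2
i=3: s[i]=? (unknown)
Known residues: [0, 2, 3]; need a permutation of 0..3, so missing residue r = 1
Need (3 + s) mod 4 = 1; smallest s = (1 - 3) mod 4 = 2

Answer: 2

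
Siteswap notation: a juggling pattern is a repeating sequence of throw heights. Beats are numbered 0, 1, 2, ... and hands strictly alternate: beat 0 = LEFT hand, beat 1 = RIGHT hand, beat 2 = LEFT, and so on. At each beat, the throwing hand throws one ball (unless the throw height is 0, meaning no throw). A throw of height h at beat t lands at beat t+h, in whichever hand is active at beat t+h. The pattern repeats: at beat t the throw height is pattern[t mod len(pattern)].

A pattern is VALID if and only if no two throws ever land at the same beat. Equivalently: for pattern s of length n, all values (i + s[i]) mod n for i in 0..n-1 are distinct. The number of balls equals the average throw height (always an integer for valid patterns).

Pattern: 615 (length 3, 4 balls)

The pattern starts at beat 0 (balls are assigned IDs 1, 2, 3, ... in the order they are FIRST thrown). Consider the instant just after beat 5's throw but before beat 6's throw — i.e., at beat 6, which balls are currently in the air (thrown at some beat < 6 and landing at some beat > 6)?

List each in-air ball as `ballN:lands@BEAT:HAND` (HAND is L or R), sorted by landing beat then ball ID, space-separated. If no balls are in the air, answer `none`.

Beat 0 (L): throw ball1 h=6 -> lands@6:L; in-air after throw: [b1@6:L]
Beat 1 (R): throw ball2 h=1 -> lands@2:L; in-air after throw: [b2@2:L b1@6:L]
Beat 2 (L): throw ball2 h=5 -> lands@7:R; in-air after throw: [b1@6:L b2@7:R]
Beat 3 (R): throw ball3 h=6 -> lands@9:R; in-air after throw: [b1@6:L b2@7:R b3@9:R]
Beat 4 (L): throw ball4 h=1 -> lands@5:R; in-air after throw: [b4@5:R b1@6:L b2@7:R b3@9:R]
Beat 5 (R): throw ball4 h=5 -> lands@10:L; in-air after throw: [b1@6:L b2@7:R b3@9:R b4@10:L]
Beat 6 (L): throw ball1 h=6 -> lands@12:L; in-air after throw: [b2@7:R b3@9:R b4@10:L b1@12:L]

Answer: ball2:lands@7:R ball3:lands@9:R ball4:lands@10:L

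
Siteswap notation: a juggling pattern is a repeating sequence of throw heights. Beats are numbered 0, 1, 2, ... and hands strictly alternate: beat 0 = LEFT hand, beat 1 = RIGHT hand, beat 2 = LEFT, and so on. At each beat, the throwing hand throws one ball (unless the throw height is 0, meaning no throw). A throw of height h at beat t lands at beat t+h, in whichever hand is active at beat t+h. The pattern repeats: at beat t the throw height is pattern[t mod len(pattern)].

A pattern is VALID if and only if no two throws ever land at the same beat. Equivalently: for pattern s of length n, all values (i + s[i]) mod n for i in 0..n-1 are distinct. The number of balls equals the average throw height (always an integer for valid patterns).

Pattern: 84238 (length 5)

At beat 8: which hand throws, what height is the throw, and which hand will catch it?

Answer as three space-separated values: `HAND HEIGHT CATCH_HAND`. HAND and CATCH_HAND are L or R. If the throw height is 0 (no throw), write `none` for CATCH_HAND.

Answer: L 3 R

Derivation:
Beat 8: 8 mod 2 = 0, so hand = L
Throw height = pattern[8 mod 5] = pattern[3] = 3
Lands at beat 8+3=11, 11 mod 2 = 1, so catch hand = R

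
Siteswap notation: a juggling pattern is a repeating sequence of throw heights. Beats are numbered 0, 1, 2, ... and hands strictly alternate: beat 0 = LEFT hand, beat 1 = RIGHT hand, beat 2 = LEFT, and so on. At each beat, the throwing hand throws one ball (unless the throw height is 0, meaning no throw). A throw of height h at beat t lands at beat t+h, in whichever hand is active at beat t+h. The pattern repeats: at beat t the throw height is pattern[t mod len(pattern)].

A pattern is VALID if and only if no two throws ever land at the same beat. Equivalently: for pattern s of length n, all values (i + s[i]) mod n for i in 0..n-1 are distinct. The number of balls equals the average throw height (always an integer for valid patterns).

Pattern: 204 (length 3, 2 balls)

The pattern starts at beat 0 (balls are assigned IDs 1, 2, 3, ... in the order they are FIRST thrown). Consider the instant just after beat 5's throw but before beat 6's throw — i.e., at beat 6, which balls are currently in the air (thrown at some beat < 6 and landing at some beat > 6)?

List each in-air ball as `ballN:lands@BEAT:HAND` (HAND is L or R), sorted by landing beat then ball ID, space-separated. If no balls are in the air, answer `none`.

Beat 0 (L): throw ball1 h=2 -> lands@2:L; in-air after throw: [b1@2:L]
Beat 2 (L): throw ball1 h=4 -> lands@6:L; in-air after throw: [b1@6:L]
Beat 3 (R): throw ball2 h=2 -> lands@5:R; in-air after throw: [b2@5:R b1@6:L]
Beat 5 (R): throw ball2 h=4 -> lands@9:R; in-air after throw: [b1@6:L b2@9:R]
Beat 6 (L): throw ball1 h=2 -> lands@8:L; in-air after throw: [b1@8:L b2@9:R]

Answer: ball2:lands@9:R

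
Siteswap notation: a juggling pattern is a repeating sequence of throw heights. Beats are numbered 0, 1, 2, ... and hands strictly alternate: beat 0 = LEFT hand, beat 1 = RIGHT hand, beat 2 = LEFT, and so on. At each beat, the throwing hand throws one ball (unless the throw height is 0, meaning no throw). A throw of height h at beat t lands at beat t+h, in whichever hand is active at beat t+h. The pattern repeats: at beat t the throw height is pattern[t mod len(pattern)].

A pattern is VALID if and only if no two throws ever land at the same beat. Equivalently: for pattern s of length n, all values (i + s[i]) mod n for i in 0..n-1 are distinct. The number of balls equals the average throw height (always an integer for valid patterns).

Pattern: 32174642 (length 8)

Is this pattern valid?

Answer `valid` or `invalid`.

i=0: (i + s[i]) mod n = (0 + 3) mod 8 = 3
i=1: (i + s[i]) mod n = (1 + 2) mod 8 = 3
i=2: (i + s[i]) mod n = (2 + 1) mod 8 = 3
i=3: (i + s[i]) mod n = (3 + 7) mod 8 = 2
i=4: (i + s[i]) mod n = (4 + 4) mod 8 = 0
i=5: (i + s[i]) mod n = (5 + 6) mod 8 = 3
i=6: (i + s[i]) mod n = (6 + 4) mod 8 = 2
i=7: (i + s[i]) mod n = (7 + 2) mod 8 = 1
Residues: [3, 3, 3, 2, 0, 3, 2, 1], distinct: False

Answer: invalid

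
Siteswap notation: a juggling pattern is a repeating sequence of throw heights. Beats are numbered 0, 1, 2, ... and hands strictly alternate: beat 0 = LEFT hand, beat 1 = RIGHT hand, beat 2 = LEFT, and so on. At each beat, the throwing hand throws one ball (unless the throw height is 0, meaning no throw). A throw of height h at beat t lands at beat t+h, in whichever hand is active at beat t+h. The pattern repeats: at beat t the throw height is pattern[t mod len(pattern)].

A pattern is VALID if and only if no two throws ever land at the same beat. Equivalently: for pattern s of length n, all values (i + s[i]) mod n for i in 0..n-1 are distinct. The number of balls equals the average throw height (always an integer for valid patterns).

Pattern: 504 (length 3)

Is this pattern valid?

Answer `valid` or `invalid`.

i=0: (i + s[i]) mod n = (0 + 5) mod 3 = 2
i=1: (i + s[i]) mod n = (1 + 0) mod 3 = 1
i=2: (i + s[i]) mod n = (2 + 4) mod 3 = 0
Residues: [2, 1, 0], distinct: True

Answer: valid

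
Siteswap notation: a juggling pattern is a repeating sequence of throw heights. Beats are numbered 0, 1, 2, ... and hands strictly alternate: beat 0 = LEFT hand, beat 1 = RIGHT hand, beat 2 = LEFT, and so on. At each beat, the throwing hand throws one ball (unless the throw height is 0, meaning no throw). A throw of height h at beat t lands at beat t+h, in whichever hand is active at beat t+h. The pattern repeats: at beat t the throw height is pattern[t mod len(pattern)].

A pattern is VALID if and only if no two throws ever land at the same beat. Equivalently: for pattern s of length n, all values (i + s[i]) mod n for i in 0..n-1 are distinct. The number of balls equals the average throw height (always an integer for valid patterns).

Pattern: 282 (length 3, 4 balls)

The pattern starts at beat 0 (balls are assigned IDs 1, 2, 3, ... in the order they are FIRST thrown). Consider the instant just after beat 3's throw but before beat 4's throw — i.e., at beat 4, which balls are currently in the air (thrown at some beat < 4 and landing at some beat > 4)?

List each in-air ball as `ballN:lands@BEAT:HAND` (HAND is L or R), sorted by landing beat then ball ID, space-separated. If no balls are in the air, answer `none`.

Answer: ball3:lands@5:R ball2:lands@9:R

Derivation:
Beat 0 (L): throw ball1 h=2 -> lands@2:L; in-air after throw: [b1@2:L]
Beat 1 (R): throw ball2 h=8 -> lands@9:R; in-air after throw: [b1@2:L b2@9:R]
Beat 2 (L): throw ball1 h=2 -> lands@4:L; in-air after throw: [b1@4:L b2@9:R]
Beat 3 (R): throw ball3 h=2 -> lands@5:R; in-air after throw: [b1@4:L b3@5:R b2@9:R]
Beat 4 (L): throw ball1 h=8 -> lands@12:L; in-air after throw: [b3@5:R b2@9:R b1@12:L]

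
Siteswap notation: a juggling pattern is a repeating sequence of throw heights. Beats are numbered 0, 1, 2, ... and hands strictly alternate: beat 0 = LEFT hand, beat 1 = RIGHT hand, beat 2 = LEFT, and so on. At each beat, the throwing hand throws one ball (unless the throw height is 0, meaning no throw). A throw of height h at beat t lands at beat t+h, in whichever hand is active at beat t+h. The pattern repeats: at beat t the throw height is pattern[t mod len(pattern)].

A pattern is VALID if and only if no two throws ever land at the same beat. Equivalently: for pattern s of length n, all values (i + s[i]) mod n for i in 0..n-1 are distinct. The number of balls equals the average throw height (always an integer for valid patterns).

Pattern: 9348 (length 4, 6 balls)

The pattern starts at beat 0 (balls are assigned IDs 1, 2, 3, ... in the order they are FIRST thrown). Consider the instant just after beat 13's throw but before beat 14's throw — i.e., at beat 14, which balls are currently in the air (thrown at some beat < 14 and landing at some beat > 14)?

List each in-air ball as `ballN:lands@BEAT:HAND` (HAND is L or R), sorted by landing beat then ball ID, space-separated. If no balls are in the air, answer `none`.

Beat 0 (L): throw ball1 h=9 -> lands@9:R; in-air after throw: [b1@9:R]
Beat 1 (R): throw ball2 h=3 -> lands@4:L; in-air after throw: [b2@4:L b1@9:R]
Beat 2 (L): throw ball3 h=4 -> lands@6:L; in-air after throw: [b2@4:L b3@6:L b1@9:R]
Beat 3 (R): throw ball4 h=8 -> lands@11:R; in-air after throw: [b2@4:L b3@6:L b1@9:R b4@11:R]
Beat 4 (L): throw ball2 h=9 -> lands@13:R; in-air after throw: [b3@6:L b1@9:R b4@11:R b2@13:R]
Beat 5 (R): throw ball5 h=3 -> lands@8:L; in-air after throw: [b3@6:L b5@8:L b1@9:R b4@11:R b2@13:R]
Beat 6 (L): throw ball3 h=4 -> lands@10:L; in-air after throw: [b5@8:L b1@9:R b3@10:L b4@11:R b2@13:R]
Beat 7 (R): throw ball6 h=8 -> lands@15:R; in-air after throw: [b5@8:L b1@9:R b3@10:L b4@11:R b2@13:R b6@15:R]
Beat 8 (L): throw ball5 h=9 -> lands@17:R; in-air after throw: [b1@9:R b3@10:L b4@11:R b2@13:R b6@15:R b5@17:R]
Beat 9 (R): throw ball1 h=3 -> lands@12:L; in-air after throw: [b3@10:L b4@11:R b1@12:L b2@13:R b6@15:R b5@17:R]
Beat 10 (L): throw ball3 h=4 -> lands@14:L; in-air after throw: [b4@11:R b1@12:L b2@13:R b3@14:L b6@15:R b5@17:R]
Beat 11 (R): throw ball4 h=8 -> lands@19:R; in-air after throw: [b1@12:L b2@13:R b3@14:L b6@15:R b5@17:R b4@19:R]
Beat 12 (L): throw ball1 h=9 -> lands@21:R; in-air after throw: [b2@13:R b3@14:L b6@15:R b5@17:R b4@19:R b1@21:R]
Beat 13 (R): throw ball2 h=3 -> lands@16:L; in-air after throw: [b3@14:L b6@15:R b2@16:L b5@17:R b4@19:R b1@21:R]
Beat 14 (L): throw ball3 h=4 -> lands@18:L; in-air after throw: [b6@15:R b2@16:L b5@17:R b3@18:L b4@19:R b1@21:R]

Answer: ball6:lands@15:R ball2:lands@16:L ball5:lands@17:R ball4:lands@19:R ball1:lands@21:R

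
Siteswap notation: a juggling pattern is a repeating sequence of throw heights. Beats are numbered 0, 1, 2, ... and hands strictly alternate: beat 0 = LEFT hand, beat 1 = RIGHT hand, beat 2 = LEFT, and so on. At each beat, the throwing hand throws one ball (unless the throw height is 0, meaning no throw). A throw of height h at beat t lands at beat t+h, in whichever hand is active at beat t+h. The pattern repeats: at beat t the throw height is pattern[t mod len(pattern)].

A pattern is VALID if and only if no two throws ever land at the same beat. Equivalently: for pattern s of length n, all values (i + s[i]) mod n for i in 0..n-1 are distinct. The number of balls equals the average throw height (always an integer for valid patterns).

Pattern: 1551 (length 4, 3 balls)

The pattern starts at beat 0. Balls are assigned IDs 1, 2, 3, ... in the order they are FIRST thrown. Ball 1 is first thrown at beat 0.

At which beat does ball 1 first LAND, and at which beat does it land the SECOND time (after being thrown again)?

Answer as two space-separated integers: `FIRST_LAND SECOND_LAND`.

Answer: 1 6

Derivation:
Beat 0 (L): throw ball1 h=1 -> lands@1:R; in-air after throw: [b1@1:R]
Beat 1 (R): throw ball1 h=5 -> lands@6:L; in-air after throw: [b1@6:L]
Beat 2 (L): throw ball2 h=5 -> lands@7:R; in-air after throw: [b1@6:L b2@7:R]
Beat 3 (R): throw ball3 h=1 -> lands@4:L; in-air after throw: [b3@4:L b1@6:L b2@7:R]
Beat 4 (L): throw ball3 h=1 -> lands@5:R; in-air after throw: [b3@5:R b1@6:L b2@7:R]
Beat 5 (R): throw ball3 h=5 -> lands@10:L; in-air after throw: [b1@6:L b2@7:R b3@10:L]
Beat 6 (L): throw ball1 h=5 -> lands@11:R; in-air after throw: [b2@7:R b3@10:L b1@11:R]
Ball 1: thrown@0 h=1 -> first land @1; rethrown@1 h=5 -> second land @6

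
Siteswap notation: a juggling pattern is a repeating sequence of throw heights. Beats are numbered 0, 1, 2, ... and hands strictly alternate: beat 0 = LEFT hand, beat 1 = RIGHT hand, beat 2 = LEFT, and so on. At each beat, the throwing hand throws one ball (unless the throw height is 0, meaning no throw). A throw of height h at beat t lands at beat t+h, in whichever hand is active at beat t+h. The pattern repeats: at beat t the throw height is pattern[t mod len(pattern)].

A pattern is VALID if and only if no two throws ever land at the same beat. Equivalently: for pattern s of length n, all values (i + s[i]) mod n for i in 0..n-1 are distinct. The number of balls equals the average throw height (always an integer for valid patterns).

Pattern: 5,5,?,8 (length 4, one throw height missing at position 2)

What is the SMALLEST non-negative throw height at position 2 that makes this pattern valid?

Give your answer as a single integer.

Answer: 2

Derivation:
i=0: (0 + 5) mod 4 = 1
i=1: (1 + 5) mod 4 = 2
i=2: s[i]=? (unknown)
i=3: (3 + 8) mod 4 = 3
Known residues: [1, 2, 3]; need a permutation of 0..3, so missing residue r = 0
Need (2 + s) mod 4 = 0; smallest s = (0 - 2) mod 4 = 2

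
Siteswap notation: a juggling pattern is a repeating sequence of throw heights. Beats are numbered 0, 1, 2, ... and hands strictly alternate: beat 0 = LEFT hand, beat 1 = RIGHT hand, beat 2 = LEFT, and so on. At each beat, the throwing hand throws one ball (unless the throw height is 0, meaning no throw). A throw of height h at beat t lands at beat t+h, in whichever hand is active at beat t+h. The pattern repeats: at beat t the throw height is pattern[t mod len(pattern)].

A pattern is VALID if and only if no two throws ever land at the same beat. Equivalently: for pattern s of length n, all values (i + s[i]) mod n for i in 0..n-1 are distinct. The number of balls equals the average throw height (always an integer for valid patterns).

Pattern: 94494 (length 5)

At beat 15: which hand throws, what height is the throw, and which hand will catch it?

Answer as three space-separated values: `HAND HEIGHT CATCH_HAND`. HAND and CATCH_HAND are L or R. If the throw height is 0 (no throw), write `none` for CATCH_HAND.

Answer: R 9 L

Derivation:
Beat 15: 15 mod 2 = 1, so hand = R
Throw height = pattern[15 mod 5] = pattern[0] = 9
Lands at beat 15+9=24, 24 mod 2 = 0, so catch hand = L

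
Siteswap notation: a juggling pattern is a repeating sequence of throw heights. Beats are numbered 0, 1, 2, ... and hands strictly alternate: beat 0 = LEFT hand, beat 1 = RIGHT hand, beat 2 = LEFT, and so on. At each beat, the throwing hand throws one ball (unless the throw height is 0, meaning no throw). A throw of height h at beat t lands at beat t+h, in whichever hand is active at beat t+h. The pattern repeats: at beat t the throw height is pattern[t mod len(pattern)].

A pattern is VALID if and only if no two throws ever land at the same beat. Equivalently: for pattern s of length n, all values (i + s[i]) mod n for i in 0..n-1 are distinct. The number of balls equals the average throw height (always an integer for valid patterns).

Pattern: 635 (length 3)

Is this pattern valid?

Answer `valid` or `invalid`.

i=0: (i + s[i]) mod n = (0 + 6) mod 3 = 0
i=1: (i + s[i]) mod n = (1 + 3) mod 3 = 1
i=2: (i + s[i]) mod n = (2 + 5) mod 3 = 1
Residues: [0, 1, 1], distinct: False

Answer: invalid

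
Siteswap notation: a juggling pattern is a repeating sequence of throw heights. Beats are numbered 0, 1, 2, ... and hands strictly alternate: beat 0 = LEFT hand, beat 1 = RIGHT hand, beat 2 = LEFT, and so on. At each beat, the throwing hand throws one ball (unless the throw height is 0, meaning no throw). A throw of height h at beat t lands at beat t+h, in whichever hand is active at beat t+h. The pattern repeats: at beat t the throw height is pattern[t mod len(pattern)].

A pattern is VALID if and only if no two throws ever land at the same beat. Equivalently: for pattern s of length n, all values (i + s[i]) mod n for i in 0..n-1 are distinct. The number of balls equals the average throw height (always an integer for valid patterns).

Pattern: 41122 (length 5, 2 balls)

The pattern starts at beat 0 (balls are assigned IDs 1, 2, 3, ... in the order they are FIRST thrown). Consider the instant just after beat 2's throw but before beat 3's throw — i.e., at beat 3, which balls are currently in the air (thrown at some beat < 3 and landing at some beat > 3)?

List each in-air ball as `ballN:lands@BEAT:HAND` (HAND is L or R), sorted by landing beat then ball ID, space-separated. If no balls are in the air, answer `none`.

Answer: ball1:lands@4:L

Derivation:
Beat 0 (L): throw ball1 h=4 -> lands@4:L; in-air after throw: [b1@4:L]
Beat 1 (R): throw ball2 h=1 -> lands@2:L; in-air after throw: [b2@2:L b1@4:L]
Beat 2 (L): throw ball2 h=1 -> lands@3:R; in-air after throw: [b2@3:R b1@4:L]
Beat 3 (R): throw ball2 h=2 -> lands@5:R; in-air after throw: [b1@4:L b2@5:R]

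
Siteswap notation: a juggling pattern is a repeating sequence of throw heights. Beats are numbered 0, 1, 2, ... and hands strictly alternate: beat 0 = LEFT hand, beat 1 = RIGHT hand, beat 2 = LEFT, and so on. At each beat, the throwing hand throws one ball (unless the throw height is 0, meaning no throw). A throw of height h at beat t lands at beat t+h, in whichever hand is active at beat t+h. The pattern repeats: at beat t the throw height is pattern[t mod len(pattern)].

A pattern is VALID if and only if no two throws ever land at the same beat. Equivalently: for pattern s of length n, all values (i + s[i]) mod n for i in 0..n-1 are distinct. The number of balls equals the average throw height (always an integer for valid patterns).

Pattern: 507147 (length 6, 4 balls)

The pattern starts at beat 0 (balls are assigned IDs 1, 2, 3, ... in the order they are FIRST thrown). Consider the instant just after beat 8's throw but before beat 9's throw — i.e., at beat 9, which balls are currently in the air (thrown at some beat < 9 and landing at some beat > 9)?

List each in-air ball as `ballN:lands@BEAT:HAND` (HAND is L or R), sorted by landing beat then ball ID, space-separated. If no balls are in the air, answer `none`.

Beat 0 (L): throw ball1 h=5 -> lands@5:R; in-air after throw: [b1@5:R]
Beat 2 (L): throw ball2 h=7 -> lands@9:R; in-air after throw: [b1@5:R b2@9:R]
Beat 3 (R): throw ball3 h=1 -> lands@4:L; in-air after throw: [b3@4:L b1@5:R b2@9:R]
Beat 4 (L): throw ball3 h=4 -> lands@8:L; in-air after throw: [b1@5:R b3@8:L b2@9:R]
Beat 5 (R): throw ball1 h=7 -> lands@12:L; in-air after throw: [b3@8:L b2@9:R b1@12:L]
Beat 6 (L): throw ball4 h=5 -> lands@11:R; in-air after throw: [b3@8:L b2@9:R b4@11:R b1@12:L]
Beat 8 (L): throw ball3 h=7 -> lands@15:R; in-air after throw: [b2@9:R b4@11:R b1@12:L b3@15:R]
Beat 9 (R): throw ball2 h=1 -> lands@10:L; in-air after throw: [b2@10:L b4@11:R b1@12:L b3@15:R]

Answer: ball4:lands@11:R ball1:lands@12:L ball3:lands@15:R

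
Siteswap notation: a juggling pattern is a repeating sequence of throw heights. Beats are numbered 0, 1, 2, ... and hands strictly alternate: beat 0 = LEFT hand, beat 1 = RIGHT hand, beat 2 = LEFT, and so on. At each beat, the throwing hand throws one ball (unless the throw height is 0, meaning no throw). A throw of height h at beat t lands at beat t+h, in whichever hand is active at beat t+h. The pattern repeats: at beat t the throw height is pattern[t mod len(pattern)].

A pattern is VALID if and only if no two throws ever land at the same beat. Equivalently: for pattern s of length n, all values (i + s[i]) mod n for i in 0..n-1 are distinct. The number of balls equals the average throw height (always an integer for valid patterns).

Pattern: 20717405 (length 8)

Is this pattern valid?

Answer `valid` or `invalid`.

Answer: invalid

Derivation:
i=0: (i + s[i]) mod n = (0 + 2) mod 8 = 2
i=1: (i + s[i]) mod n = (1 + 0) mod 8 = 1
i=2: (i + s[i]) mod n = (2 + 7) mod 8 = 1
i=3: (i + s[i]) mod n = (3 + 1) mod 8 = 4
i=4: (i + s[i]) mod n = (4 + 7) mod 8 = 3
i=5: (i + s[i]) mod n = (5 + 4) mod 8 = 1
i=6: (i + s[i]) mod n = (6 + 0) mod 8 = 6
i=7: (i + s[i]) mod n = (7 + 5) mod 8 = 4
Residues: [2, 1, 1, 4, 3, 1, 6, 4], distinct: False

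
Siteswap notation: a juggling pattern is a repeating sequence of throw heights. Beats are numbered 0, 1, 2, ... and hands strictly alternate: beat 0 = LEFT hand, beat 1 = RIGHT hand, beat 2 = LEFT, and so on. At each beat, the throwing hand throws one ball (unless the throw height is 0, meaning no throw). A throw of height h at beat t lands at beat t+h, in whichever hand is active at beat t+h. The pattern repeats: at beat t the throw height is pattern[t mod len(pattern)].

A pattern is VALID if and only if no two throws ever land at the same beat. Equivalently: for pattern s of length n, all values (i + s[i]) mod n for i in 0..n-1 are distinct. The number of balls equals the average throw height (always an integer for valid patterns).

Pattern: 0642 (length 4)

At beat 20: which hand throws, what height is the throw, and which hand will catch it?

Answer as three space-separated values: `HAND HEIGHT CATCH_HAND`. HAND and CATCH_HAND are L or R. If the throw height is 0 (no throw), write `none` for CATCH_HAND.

Answer: L 0 none

Derivation:
Beat 20: 20 mod 2 = 0, so hand = L
Throw height = pattern[20 mod 4] = pattern[0] = 0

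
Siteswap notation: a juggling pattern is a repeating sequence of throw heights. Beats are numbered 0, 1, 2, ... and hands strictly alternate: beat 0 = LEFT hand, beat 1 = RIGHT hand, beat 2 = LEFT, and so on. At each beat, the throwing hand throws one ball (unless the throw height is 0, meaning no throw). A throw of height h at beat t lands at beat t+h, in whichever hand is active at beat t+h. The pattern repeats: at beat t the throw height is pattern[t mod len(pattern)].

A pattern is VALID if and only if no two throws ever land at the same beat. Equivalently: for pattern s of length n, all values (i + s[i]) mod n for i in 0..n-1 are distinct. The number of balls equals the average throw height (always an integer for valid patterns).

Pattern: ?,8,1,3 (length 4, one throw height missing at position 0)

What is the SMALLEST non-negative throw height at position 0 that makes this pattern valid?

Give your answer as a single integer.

i=0: s[i]=? (unknown)
i=1: (1 + 8) mod 4 = 1
i=2: (2 + 1) mod 4 = 3
i=3: (3 + 3) mod 4 = 2
Known residues: [1, 2, 3]; need a permutation of 0..3, so missing residue r = 0
Need (0 + s) mod 4 = 0; smallest s = (0 - 0) mod 4 = 0

Answer: 0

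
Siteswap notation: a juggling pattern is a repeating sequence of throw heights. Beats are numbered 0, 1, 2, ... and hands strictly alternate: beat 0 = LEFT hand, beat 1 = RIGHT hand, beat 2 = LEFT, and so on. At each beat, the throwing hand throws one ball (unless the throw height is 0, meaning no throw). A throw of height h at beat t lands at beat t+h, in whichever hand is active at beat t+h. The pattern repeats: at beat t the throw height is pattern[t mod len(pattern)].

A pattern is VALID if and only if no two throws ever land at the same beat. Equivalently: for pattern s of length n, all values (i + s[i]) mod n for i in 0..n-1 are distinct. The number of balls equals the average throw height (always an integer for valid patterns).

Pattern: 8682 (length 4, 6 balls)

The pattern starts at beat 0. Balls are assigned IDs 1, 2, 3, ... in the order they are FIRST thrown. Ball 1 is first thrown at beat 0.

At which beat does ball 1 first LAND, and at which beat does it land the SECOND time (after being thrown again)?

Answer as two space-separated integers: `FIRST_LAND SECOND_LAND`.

Beat 0 (L): throw ball1 h=8 -> lands@8:L; in-air after throw: [b1@8:L]
Beat 1 (R): throw ball2 h=6 -> lands@7:R; in-air after throw: [b2@7:R b1@8:L]
Beat 2 (L): throw ball3 h=8 -> lands@10:L; in-air after throw: [b2@7:R b1@8:L b3@10:L]
Beat 3 (R): throw ball4 h=2 -> lands@5:R; in-air after throw: [b4@5:R b2@7:R b1@8:L b3@10:L]
Beat 4 (L): throw ball5 h=8 -> lands@12:L; in-air after throw: [b4@5:R b2@7:R b1@8:L b3@10:L b5@12:L]
Beat 5 (R): throw ball4 h=6 -> lands@11:R; in-air after throw: [b2@7:R b1@8:L b3@10:L b4@11:R b5@12:L]
Beat 6 (L): throw ball6 h=8 -> lands@14:L; in-air after throw: [b2@7:R b1@8:L b3@10:L b4@11:R b5@12:L b6@14:L]
Beat 7 (R): throw ball2 h=2 -> lands@9:R; in-air after throw: [b1@8:L b2@9:R b3@10:L b4@11:R b5@12:L b6@14:L]
Beat 8 (L): throw ball1 h=8 -> lands@16:L; in-air after throw: [b2@9:R b3@10:L b4@11:R b5@12:L b6@14:L b1@16:L]
Beat 9 (R): throw ball2 h=6 -> lands@15:R; in-air after throw: [b3@10:L b4@11:R b5@12:L b6@14:L b2@15:R b1@16:L]
Beat 10 (L): throw ball3 h=8 -> lands@18:L; in-air after throw: [b4@11:R b5@12:L b6@14:L b2@15:R b1@16:L b3@18:L]
Beat 11 (R): throw ball4 h=2 -> lands@13:R; in-air after throw: [b5@12:L b4@13:R b6@14:L b2@15:R b1@16:L b3@18:L]
Beat 12 (L): throw ball5 h=8 -> lands@20:L; in-air after throw: [b4@13:R b6@14:L b2@15:R b1@16:L b3@18:L b5@20:L]
Beat 13 (R): throw ball4 h=6 -> lands@19:R; in-air after throw: [b6@14:L b2@15:R b1@16:L b3@18:L b4@19:R b5@20:L]
Ball 1: thrown@0 h=8 -> first land @8; rethrown@8 h=8 -> second land @16

Answer: 8 16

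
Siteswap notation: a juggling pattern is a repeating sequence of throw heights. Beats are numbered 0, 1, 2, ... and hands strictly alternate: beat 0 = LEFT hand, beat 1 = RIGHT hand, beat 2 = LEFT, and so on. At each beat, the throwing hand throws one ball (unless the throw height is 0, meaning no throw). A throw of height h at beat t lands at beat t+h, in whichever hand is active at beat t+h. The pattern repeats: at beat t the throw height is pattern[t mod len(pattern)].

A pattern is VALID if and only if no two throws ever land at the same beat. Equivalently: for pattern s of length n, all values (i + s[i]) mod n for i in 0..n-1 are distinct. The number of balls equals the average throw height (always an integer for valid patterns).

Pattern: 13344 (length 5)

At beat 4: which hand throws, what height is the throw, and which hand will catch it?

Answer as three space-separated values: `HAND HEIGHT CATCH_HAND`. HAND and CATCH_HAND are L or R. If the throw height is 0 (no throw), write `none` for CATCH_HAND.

Answer: L 4 L

Derivation:
Beat 4: 4 mod 2 = 0, so hand = L
Throw height = pattern[4 mod 5] = pattern[4] = 4
Lands at beat 4+4=8, 8 mod 2 = 0, so catch hand = L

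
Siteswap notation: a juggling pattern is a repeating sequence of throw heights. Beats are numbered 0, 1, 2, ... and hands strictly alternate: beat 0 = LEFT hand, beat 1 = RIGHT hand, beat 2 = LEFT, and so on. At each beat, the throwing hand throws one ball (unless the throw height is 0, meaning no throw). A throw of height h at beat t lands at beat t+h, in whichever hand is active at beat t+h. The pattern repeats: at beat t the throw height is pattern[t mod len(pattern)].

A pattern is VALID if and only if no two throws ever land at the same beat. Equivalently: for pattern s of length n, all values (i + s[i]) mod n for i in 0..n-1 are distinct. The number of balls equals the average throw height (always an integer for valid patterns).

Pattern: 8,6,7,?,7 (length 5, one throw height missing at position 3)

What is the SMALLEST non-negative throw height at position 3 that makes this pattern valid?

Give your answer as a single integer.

Answer: 2

Derivation:
i=0: (0 + 8) mod 5 = 3
i=1: (1 + 6) mod 5 = 2
i=2: (2 + 7) mod 5 = 4
i=3: s[i]=? (unknown)
i=4: (4 + 7) mod 5 = 1
Known residues: [1, 2, 3, 4]; need a permutation of 0..4, so missing residue r = 0
Need (3 + s) mod 5 = 0; smallest s = (0 - 3) mod 5 = 2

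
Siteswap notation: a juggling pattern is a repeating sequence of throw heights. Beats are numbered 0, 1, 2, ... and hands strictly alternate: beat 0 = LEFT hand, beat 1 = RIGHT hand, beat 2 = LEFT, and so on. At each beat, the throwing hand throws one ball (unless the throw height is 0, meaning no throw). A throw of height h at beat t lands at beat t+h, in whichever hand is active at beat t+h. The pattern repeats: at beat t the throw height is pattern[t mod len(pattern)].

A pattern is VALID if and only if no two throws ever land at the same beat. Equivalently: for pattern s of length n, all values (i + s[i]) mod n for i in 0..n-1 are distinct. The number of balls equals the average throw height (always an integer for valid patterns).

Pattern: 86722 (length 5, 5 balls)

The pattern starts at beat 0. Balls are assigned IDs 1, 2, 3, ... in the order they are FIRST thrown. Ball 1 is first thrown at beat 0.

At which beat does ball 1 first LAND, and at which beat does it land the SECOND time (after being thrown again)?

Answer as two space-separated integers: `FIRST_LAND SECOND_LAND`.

Answer: 8 10

Derivation:
Beat 0 (L): throw ball1 h=8 -> lands@8:L; in-air after throw: [b1@8:L]
Beat 1 (R): throw ball2 h=6 -> lands@7:R; in-air after throw: [b2@7:R b1@8:L]
Beat 2 (L): throw ball3 h=7 -> lands@9:R; in-air after throw: [b2@7:R b1@8:L b3@9:R]
Beat 3 (R): throw ball4 h=2 -> lands@5:R; in-air after throw: [b4@5:R b2@7:R b1@8:L b3@9:R]
Beat 4 (L): throw ball5 h=2 -> lands@6:L; in-air after throw: [b4@5:R b5@6:L b2@7:R b1@8:L b3@9:R]
Beat 5 (R): throw ball4 h=8 -> lands@13:R; in-air after throw: [b5@6:L b2@7:R b1@8:L b3@9:R b4@13:R]
Beat 6 (L): throw ball5 h=6 -> lands@12:L; in-air after throw: [b2@7:R b1@8:L b3@9:R b5@12:L b4@13:R]
Beat 7 (R): throw ball2 h=7 -> lands@14:L; in-air after throw: [b1@8:L b3@9:R b5@12:L b4@13:R b2@14:L]
Beat 8 (L): throw ball1 h=2 -> lands@10:L; in-air after throw: [b3@9:R b1@10:L b5@12:L b4@13:R b2@14:L]
Beat 9 (R): throw ball3 h=2 -> lands@11:R; in-air after throw: [b1@10:L b3@11:R b5@12:L b4@13:R b2@14:L]
Beat 10 (L): throw ball1 h=8 -> lands@18:L; in-air after throw: [b3@11:R b5@12:L b4@13:R b2@14:L b1@18:L]
Ball 1: thrown@0 h=8 -> first land @8; rethrown@8 h=2 -> second land @10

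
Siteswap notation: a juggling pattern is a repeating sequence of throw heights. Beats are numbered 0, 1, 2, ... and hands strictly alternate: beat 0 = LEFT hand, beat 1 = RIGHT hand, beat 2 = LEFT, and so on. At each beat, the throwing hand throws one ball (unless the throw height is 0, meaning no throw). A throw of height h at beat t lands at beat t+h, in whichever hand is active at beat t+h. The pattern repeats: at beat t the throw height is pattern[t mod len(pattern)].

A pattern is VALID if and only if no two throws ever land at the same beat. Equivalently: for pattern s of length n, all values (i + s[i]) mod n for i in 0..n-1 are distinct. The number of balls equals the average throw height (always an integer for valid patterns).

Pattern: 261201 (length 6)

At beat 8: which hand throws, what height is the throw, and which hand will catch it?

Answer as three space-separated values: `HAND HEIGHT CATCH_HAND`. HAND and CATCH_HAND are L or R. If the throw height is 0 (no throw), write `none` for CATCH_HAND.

Beat 8: 8 mod 2 = 0, so hand = L
Throw height = pattern[8 mod 6] = pattern[2] = 1
Lands at beat 8+1=9, 9 mod 2 = 1, so catch hand = R

Answer: L 1 R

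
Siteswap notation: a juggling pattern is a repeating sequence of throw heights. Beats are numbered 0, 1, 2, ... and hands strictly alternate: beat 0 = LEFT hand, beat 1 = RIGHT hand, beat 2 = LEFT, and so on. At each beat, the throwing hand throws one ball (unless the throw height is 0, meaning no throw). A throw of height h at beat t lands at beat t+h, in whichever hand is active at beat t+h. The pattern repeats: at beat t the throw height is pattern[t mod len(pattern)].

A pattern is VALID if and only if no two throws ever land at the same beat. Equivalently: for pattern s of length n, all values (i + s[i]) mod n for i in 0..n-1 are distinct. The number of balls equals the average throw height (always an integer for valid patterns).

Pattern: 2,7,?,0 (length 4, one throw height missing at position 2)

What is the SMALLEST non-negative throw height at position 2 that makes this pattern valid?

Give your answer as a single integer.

i=0: (0 + 2) mod 4 = 2
i=1: (1 + 7) mod 4 = 0
i=2: s[i]=? (unknown)
i=3: (3 + 0) mod 4 = 3
Known residues: [0, 2, 3]; need a permutation of 0..3, so missing residue r = 1
Need (2 + s) mod 4 = 1; smallest s = (1 - 2) mod 4 = 3

Answer: 3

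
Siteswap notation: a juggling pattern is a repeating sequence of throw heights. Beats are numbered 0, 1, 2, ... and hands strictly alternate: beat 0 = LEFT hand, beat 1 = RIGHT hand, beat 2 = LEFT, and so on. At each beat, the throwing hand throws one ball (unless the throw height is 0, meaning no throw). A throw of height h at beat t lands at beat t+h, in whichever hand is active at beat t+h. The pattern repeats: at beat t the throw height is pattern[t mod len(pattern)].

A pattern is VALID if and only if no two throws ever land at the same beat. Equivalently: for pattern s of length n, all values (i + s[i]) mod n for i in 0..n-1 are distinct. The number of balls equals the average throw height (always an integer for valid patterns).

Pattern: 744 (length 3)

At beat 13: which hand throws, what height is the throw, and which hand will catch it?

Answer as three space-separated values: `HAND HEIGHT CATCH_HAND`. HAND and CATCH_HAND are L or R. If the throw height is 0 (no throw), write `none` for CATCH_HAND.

Answer: R 4 R

Derivation:
Beat 13: 13 mod 2 = 1, so hand = R
Throw height = pattern[13 mod 3] = pattern[1] = 4
Lands at beat 13+4=17, 17 mod 2 = 1, so catch hand = R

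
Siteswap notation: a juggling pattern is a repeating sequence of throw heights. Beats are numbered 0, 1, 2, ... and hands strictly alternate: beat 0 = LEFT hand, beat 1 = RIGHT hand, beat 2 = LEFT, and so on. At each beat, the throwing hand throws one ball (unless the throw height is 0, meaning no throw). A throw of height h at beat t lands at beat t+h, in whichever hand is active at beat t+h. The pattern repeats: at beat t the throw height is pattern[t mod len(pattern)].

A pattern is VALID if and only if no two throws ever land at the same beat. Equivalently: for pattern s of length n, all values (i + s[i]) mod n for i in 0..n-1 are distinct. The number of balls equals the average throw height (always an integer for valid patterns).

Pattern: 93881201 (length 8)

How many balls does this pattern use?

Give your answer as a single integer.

Pattern = [9, 3, 8, 8, 1, 2, 0, 1], length n = 8
  position 0: throw height = 9, running sum = 9
  position 1: throw height = 3, running sum = 12
  position 2: throw height = 8, running sum = 20
  position 3: throw height = 8, running sum = 28
  position 4: throw height = 1, running sum = 29
  position 5: throw height = 2, running sum = 31
  position 6: throw height = 0, running sum = 31
  position 7: throw height = 1, running sum = 32
Total sum = 32; balls = sum / n = 32 / 8 = 4

Answer: 4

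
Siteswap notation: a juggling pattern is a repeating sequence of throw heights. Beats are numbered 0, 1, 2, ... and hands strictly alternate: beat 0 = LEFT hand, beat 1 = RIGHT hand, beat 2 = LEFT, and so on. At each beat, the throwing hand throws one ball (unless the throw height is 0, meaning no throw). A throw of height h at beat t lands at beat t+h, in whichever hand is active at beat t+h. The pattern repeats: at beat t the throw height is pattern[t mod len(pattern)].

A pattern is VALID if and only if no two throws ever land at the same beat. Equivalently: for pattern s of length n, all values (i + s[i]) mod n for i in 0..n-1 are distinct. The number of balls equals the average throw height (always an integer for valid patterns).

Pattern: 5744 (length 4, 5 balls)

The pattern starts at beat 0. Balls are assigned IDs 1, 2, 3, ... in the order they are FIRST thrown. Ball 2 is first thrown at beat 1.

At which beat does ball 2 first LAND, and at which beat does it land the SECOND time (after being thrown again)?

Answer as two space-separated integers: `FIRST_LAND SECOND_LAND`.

Answer: 8 13

Derivation:
Beat 0 (L): throw ball1 h=5 -> lands@5:R; in-air after throw: [b1@5:R]
Beat 1 (R): throw ball2 h=7 -> lands@8:L; in-air after throw: [b1@5:R b2@8:L]
Beat 2 (L): throw ball3 h=4 -> lands@6:L; in-air after throw: [b1@5:R b3@6:L b2@8:L]
Beat 3 (R): throw ball4 h=4 -> lands@7:R; in-air after throw: [b1@5:R b3@6:L b4@7:R b2@8:L]
Beat 4 (L): throw ball5 h=5 -> lands@9:R; in-air after throw: [b1@5:R b3@6:L b4@7:R b2@8:L b5@9:R]
Beat 5 (R): throw ball1 h=7 -> lands@12:L; in-air after throw: [b3@6:L b4@7:R b2@8:L b5@9:R b1@12:L]
Beat 6 (L): throw ball3 h=4 -> lands@10:L; in-air after throw: [b4@7:R b2@8:L b5@9:R b3@10:L b1@12:L]
Beat 7 (R): throw ball4 h=4 -> lands@11:R; in-air after throw: [b2@8:L b5@9:R b3@10:L b4@11:R b1@12:L]
Beat 8 (L): throw ball2 h=5 -> lands@13:R; in-air after throw: [b5@9:R b3@10:L b4@11:R b1@12:L b2@13:R]
Beat 9 (R): throw ball5 h=7 -> lands@16:L; in-air after throw: [b3@10:L b4@11:R b1@12:L b2@13:R b5@16:L]
Beat 10 (L): throw ball3 h=4 -> lands@14:L; in-air after throw: [b4@11:R b1@12:L b2@13:R b3@14:L b5@16:L]
Beat 11 (R): throw ball4 h=4 -> lands@15:R; in-air after throw: [b1@12:L b2@13:R b3@14:L b4@15:R b5@16:L]
Beat 12 (L): throw ball1 h=5 -> lands@17:R; in-air after throw: [b2@13:R b3@14:L b4@15:R b5@16:L b1@17:R]
Beat 13 (R): throw ball2 h=7 -> lands@20:L; in-air after throw: [b3@14:L b4@15:R b5@16:L b1@17:R b2@20:L]
Ball 2: thrown@1 h=7 -> first land @8; rethrown@8 h=5 -> second land @13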